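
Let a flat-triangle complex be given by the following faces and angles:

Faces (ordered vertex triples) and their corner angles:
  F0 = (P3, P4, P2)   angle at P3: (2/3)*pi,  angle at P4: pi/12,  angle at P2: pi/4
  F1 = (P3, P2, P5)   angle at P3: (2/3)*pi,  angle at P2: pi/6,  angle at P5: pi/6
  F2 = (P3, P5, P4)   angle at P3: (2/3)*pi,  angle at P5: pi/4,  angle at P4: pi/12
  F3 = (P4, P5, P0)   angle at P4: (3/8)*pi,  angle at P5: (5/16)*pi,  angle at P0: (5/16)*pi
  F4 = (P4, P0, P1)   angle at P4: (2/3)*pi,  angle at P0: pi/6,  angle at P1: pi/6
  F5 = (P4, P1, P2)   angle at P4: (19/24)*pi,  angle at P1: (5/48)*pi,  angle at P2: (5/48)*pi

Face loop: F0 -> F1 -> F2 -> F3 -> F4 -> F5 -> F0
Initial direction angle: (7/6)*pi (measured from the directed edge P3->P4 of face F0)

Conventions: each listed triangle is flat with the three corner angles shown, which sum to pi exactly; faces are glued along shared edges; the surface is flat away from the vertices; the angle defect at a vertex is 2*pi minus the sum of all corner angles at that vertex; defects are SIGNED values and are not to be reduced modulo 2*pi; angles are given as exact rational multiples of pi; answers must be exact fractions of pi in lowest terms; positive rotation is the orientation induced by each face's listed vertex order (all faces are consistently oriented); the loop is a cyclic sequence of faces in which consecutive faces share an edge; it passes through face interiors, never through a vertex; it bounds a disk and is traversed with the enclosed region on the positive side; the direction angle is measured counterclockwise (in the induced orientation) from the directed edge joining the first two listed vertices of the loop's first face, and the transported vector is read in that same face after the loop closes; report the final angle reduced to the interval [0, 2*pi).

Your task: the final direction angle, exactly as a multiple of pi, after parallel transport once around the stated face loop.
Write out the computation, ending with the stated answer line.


enclosed vertex P3: corner angles sum to 2*pi, defect = 2*pi - 2*pi = 0
enclosed vertex P4: corner angles sum to 2*pi, defect = 2*pi - 2*pi = 0
final direction = starting direction + enclosed defect total, reduced mod 2*pi (induced orientation)
final angle = (7/6)*pi + 0 = (7/6)*pi (mod 2*pi)

Answer: final direction angle = (7/6)*pi


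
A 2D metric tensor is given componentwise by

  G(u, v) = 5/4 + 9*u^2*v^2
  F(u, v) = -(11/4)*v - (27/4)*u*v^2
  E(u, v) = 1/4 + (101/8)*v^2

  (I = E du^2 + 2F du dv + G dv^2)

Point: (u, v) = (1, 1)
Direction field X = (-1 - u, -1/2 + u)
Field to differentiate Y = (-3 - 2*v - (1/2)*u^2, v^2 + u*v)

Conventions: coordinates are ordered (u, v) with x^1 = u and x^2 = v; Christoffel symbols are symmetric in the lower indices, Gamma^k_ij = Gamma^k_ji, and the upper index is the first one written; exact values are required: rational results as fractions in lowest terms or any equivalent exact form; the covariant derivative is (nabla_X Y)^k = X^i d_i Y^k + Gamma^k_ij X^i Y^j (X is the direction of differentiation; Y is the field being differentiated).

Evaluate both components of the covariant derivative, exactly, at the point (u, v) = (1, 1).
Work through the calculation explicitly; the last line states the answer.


E = 103/8, F = -19/2, G = 41/4 at the point
E_u = 0, E_v = 101/4, F_u = -27/4, F_v = -65/4, G_u = 18, G_v = 18
EG - F^2 = 1335/32;  g^inv = (32/1335) * [[41/4, 19/2], [19/2, 103/8]]
first-kind symbols [ij,l] = (1/2)(d_i g_jl + d_j g_il - d_l g_ij): [uu,u] = E_u/2 = 0, [uu,v] = F_u - E_v/2 = -155/8, [uv,u] = E_v/2 = 101/8, [uv,v] = G_u/2 = 9, [vv,u] = F_v - G_u/2 = -101/4, [vv,v] = G_v/2 = 9
Gamma^u_ij = (G*[ij,u] - F*[ij,v])/(EG - F^2), Gamma^v_ij = (E*[ij,v] - F*[ij,u])/(EG - F^2)
Gamma_uuu = -1178/267, Gamma_uuv = 6877/1335, Gamma_uvv = -5546/1335, Gamma_vuu = -3193/534, Gamma_vuv = 7546/1335, Gamma_vvv = -3968/1335
X = (-2, 1/2), Y = (-11/2, 2) at the point

Answer: (nabla_X Y)^u = -461683/5340, (nabla_X Y)^v = -286757/2670


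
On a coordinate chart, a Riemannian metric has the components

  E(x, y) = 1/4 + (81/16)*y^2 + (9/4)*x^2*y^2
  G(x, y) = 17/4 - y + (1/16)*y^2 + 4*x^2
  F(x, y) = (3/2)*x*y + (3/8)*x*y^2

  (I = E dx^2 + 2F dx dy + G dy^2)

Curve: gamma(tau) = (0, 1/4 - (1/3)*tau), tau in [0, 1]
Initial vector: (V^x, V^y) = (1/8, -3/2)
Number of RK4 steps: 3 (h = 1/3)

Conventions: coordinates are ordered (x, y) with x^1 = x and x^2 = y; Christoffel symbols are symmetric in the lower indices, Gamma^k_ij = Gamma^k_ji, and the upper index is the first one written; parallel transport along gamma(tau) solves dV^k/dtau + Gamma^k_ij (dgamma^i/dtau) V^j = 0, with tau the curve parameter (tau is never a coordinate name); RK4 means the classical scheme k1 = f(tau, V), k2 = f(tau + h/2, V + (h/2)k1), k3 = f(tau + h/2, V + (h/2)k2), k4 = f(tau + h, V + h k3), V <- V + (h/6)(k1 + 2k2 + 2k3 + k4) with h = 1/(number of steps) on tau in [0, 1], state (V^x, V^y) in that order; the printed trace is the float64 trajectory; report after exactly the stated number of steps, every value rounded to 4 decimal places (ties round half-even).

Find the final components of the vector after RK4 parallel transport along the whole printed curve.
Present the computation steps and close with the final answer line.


gamma'(tau) = (0, -1/3); f(tau, V)^k = -Gamma^k_ij(gamma(tau)) gamma'^i(tau) V^j; h = 1/3; intermediate values shown to 6 dp
curve data and Christoffel symbols at the stage parameters:
  tau = 0.000000: gamma = (0.000000, 0.250000), gamma' = (0.000000, -0.333333); Gamma_xxx = 0.000000, Gamma_xxy = 2.234483, Gamma_xyy = 0.000000, Gamma_yxx = -0.216585, Gamma_yxy = 0.000000, Gamma_yyy = -0.120976
  tau = 0.166667: gamma = (0.000000, 0.194444), gamma' = (0.000000, -0.333333); Gamma_xxx = 0.000000, Gamma_xxy = 2.230088, Gamma_xyy = 0.000000, Gamma_yxx = -0.167211, Gamma_yxy = 0.000000, Gamma_yyy = -0.120221
  tau = 0.333333: gamma = (0.000000, 0.138889), gamma' = (0.000000, -0.333333); Gamma_xxx = 0.000000, Gamma_xxy = 2.022472, Gamma_xyy = 0.000000, Gamma_yxx = -0.118560, Gamma_yxy = 0.000000, Gamma_yyy = -0.119475
  tau = 0.500000: gamma = (0.000000, 0.083333), gamma' = (0.000000, -0.333333); Gamma_xxx = 0.000000, Gamma_xxy = 1.479452, Gamma_xyy = 0.000000, Gamma_yxx = -0.070618, Gamma_yxy = 0.000000, Gamma_yyy = -0.118738
  tau = 0.666667: gamma = (0.000000, 0.027778), gamma' = (0.000000, -0.333333); Gamma_xxx = 0.000000, Gamma_xxy = 0.553846, Gamma_xyy = 0.000000, Gamma_yxx = -0.023369, Gamma_yxy = 0.000000, Gamma_yyy = -0.118009
  tau = 0.833333: gamma = (0.000000, -0.027778), gamma' = (0.000000, -0.333333); Gamma_xxx = 0.000000, Gamma_xxy = -0.553846, Gamma_xyy = 0.000000, Gamma_yxx = 0.023200, Gamma_yxy = 0.000000, Gamma_yyy = -0.117288
  tau = 1.000000: gamma = (0.000000, -0.083333), gamma' = (0.000000, -0.333333); Gamma_xxx = 0.000000, Gamma_xxy = -1.479452, Gamma_xyy = 0.000000, Gamma_yxx = 0.069104, Gamma_yxy = 0.000000, Gamma_yyy = -0.116575
step 0: V^x = 0.1250, V^y = -1.5000
step 1: k1 = (0.093103, 0.060488), k2 = (0.104455, 0.059707), k3 = (0.105862, 0.059712), k4 = (0.108059, 0.058945); V <- V + (h/6)(k1 + 2k2 + 2k3 + k4): V^x = 0.1595, V^y = -1.4801
step 2: k1 = (0.107558, 0.058945), k2 = (0.087520, 0.058192), k3 = (0.085873, 0.058197), k4 = (0.034739, 0.057458); V <- V + (h/6)(k1 + 2k2 + 2k3 + k4): V^x = 0.1867, V^y = -1.4607
step 3: k1 = (0.034471, 0.057458), k2 = (-0.035531, 0.056733), k3 = (-0.033377, 0.056738), k4 = (-0.086592, 0.056025); V <- V + (h/6)(k1 + 2k2 + 2k3 + k4): V^x = 0.1762, V^y = -1.4418

Answer: V^x = 0.1762, V^y = -1.4418


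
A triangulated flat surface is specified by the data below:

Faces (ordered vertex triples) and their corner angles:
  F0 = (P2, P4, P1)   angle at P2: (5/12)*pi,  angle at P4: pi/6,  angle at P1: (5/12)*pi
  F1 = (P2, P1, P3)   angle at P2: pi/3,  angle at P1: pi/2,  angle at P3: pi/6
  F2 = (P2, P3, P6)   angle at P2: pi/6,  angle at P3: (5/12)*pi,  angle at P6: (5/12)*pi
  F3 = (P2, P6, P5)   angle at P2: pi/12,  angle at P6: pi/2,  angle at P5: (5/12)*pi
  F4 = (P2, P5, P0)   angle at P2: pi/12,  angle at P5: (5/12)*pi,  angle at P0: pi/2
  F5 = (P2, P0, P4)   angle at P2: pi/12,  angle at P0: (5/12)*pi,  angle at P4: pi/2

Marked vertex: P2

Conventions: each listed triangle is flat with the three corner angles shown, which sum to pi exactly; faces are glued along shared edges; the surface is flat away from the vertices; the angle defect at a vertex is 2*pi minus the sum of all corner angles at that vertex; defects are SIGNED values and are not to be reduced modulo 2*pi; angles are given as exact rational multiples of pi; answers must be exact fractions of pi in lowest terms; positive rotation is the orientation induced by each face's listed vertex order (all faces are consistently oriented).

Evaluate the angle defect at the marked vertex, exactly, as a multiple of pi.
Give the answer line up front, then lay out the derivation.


Answer: defect(P2) = (5/6)*pi

Sum of corner angles at P2: (7/6)*pi
defect = 2*pi - (7/6)*pi


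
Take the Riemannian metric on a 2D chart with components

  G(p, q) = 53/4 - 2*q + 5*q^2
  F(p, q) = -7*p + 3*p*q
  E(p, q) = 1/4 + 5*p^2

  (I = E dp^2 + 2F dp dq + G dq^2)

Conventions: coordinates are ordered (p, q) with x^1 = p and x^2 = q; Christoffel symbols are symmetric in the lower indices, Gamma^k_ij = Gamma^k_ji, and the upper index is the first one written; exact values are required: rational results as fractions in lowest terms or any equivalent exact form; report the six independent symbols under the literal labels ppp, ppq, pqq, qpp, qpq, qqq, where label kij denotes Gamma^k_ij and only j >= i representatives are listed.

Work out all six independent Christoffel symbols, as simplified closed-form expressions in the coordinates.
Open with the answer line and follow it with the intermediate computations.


Answer: Gamma_ppp = (256*p*q^2 + 512*p*q + 276*p)/(256*p^2*q^2 + 512*p^2*q + 276*p^2 + 20*q^2 - 8*q + 53), Gamma_ppq = 0, Gamma_pqq = (512*p*q + 524*p)/(256*p^2*q^2 + 512*p^2*q + 276*p^2 + 20*q^2 - 8*q + 53), Gamma_qpp = (12*q - 28)/(256*p^2*q^2 + 512*p^2*q + 276*p^2 + 20*q^2 - 8*q + 53), Gamma_qpq = 0, Gamma_qqq = (256*p^2*q + 256*p^2 + 20*q - 4)/(256*p^2*q^2 + 512*p^2*q + 276*p^2 + 20*q^2 - 8*q + 53)

E = 1/4 + 5*p^2; F = -7*p + 3*p*q; G = 53/4 - 2*q + 5*q^2
Gamma^k_ij = (1/2) g^{kl} (d_i g_jl + d_j g_il - d_l g_ij), with g^inv = (1/(EG-F^2)) [[G, -F], [-F, E]]
first partials: E_p = 10*p, E_q = 0, F_p = -7 + 3*q, F_q = 3*p, G_p = 0, G_q = -2 + 10*q
D = EG - F^2 = 53/16 - (1/2)*q + (5/4)*q^2 + (69/4)*p^2 + 32*p^2*q + 16*p^2*q^2
expanded: Gamma^p_pp = (G E_p - 2F F_p + F E_q)/(2D), Gamma^p_pq = (G E_q - F G_p)/(2D), Gamma^p_qq = (2G F_q - G G_p - F G_q)/(2D), Gamma^q_pp = (2E F_p - E E_q - F E_p)/(2D), Gamma^q_pq = (E G_p - F E_q)/(2D), Gamma^q_qq = (E G_q - 2F F_q + F G_p)/(2D); substitute and cancel common factors


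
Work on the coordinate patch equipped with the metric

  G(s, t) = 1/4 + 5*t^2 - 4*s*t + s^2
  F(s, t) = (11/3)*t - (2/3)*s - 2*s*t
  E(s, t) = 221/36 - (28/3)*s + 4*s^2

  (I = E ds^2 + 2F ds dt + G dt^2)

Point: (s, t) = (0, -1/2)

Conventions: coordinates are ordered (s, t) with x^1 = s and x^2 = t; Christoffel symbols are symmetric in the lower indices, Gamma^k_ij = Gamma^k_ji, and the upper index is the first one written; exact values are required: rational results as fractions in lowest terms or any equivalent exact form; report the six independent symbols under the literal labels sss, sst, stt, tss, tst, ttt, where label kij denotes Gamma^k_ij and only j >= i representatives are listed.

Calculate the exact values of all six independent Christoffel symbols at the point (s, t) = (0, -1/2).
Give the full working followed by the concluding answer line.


E = 221/36, F = -11/6, G = 3/2 at the point
E_s = -28/3, E_t = 0, F_s = 1/3, F_t = 11/3, G_s = 2, G_t = -5
EG - F^2 = 421/72;  g^inv = (72/421) * [[3/2, 11/6], [11/6, 221/36]]
first-kind symbols [ij,l] = (1/2)(d_i g_jl + d_j g_il - d_l g_ij): [ss,s] = E_s/2 = -14/3, [ss,t] = F_s - E_t/2 = 1/3, [st,s] = E_t/2 = 0, [st,t] = G_s/2 = 1, [tt,s] = F_t - G_s/2 = 8/3, [tt,t] = G_t/2 = -5/2
Gamma^s_ij = (G*[ij,s] - F*[ij,t])/(EG - F^2), Gamma^t_ij = (E*[ij,t] - F*[ij,s])/(EG - F^2)

Answer: Gamma_sss = -460/421, Gamma_sst = 132/421, Gamma_stt = -42/421, Gamma_tss = -1406/1263, Gamma_tst = 442/421, Gamma_ttt = -753/421


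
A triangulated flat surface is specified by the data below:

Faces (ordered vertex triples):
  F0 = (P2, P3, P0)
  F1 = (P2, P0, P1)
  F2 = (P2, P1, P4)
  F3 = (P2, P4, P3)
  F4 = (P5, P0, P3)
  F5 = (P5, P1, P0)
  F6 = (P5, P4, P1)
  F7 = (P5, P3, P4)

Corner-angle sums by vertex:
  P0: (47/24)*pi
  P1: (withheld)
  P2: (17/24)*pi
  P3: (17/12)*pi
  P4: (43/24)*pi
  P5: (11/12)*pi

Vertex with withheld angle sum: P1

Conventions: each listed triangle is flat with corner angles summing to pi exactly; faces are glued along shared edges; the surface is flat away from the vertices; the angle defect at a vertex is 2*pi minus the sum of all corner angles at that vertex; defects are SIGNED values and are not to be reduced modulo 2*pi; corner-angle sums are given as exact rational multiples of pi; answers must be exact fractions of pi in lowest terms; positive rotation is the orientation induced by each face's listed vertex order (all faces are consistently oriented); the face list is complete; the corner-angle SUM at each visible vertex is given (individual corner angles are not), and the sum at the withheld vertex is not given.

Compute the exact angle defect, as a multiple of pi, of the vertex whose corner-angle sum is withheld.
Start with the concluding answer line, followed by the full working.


Answer: defect(P1) = (19/24)*pi

V = 6, E = 12, F = 8; chi = V - E + F = 2
Gauss-Bonnet: total defect = 2*pi*chi = 4*pi; visible defects sum to (77/24)*pi


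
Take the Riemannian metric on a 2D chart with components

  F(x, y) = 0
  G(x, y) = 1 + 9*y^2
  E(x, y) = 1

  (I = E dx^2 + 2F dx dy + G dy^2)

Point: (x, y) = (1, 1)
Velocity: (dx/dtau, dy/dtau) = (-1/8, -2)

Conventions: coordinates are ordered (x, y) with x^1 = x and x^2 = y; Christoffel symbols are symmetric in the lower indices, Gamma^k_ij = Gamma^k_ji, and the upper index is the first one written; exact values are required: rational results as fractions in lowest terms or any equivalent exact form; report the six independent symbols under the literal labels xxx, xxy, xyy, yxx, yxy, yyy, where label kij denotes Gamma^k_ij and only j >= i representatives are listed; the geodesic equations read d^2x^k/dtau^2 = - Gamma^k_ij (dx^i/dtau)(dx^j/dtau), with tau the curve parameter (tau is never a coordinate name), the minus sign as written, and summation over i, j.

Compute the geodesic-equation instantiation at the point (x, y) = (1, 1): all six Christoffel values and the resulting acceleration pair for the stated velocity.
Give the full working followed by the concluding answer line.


E = 1, F = 0, G = 10 at the point
E_x = 0, E_y = 0, F_x = 0, F_y = 0, G_x = 0, G_y = 18
EG - F^2 = 10;  g^inv = (1/10) * [[10, 0], [0, 1]]
first-kind symbols [ij,l] = (1/2)(d_i g_jl + d_j g_il - d_l g_ij): [xx,x] = E_x/2 = 0, [xx,y] = F_x - E_y/2 = 0, [xy,x] = E_y/2 = 0, [xy,y] = G_x/2 = 0, [yy,x] = F_y - G_x/2 = 0, [yy,y] = G_y/2 = 9
Gamma^x_ij = (G*[ij,x] - F*[ij,y])/(EG - F^2), Gamma^y_ij = (E*[ij,y] - F*[ij,x])/(EG - F^2)
Gamma_xxx = 0, Gamma_xxy = 0, Gamma_xyy = 0, Gamma_yxx = 0, Gamma_yxy = 0, Gamma_yyy = 9/10
d^2x/dtau^2 = -(Gamma_xxx*(-1/8)^2 + 2*Gamma_xxy*(-1/8)*(-2) + Gamma_xyy*(-2)^2) = 0
d^2y/dtau^2 = -(Gamma_yxx*(-1/8)^2 + 2*Gamma_yxy*(-1/8)*(-2) + Gamma_yyy*(-2)^2) = -18/5

Answer: Gamma_xxx = 0, Gamma_xxy = 0, Gamma_xyy = 0, Gamma_yxx = 0, Gamma_yxy = 0, Gamma_yyy = 9/10; accelerations (d^2x/dtau^2, d^2y/dtau^2) = (0, -18/5)


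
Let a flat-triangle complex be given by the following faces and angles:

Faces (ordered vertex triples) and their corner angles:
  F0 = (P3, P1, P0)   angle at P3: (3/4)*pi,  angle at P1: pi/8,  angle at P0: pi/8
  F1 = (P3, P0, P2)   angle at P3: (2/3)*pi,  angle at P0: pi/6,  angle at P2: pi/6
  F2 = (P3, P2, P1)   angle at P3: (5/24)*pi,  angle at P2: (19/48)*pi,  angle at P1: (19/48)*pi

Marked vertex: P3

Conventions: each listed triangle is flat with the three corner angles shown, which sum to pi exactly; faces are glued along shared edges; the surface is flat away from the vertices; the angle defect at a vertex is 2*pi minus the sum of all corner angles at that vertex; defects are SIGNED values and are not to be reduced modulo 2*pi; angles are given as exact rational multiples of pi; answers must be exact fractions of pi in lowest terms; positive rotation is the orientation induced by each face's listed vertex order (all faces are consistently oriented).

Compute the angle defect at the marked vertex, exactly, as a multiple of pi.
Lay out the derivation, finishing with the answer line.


Sum of corner angles at P3: (13/8)*pi
defect = 2*pi - (13/8)*pi

Answer: defect(P3) = (3/8)*pi


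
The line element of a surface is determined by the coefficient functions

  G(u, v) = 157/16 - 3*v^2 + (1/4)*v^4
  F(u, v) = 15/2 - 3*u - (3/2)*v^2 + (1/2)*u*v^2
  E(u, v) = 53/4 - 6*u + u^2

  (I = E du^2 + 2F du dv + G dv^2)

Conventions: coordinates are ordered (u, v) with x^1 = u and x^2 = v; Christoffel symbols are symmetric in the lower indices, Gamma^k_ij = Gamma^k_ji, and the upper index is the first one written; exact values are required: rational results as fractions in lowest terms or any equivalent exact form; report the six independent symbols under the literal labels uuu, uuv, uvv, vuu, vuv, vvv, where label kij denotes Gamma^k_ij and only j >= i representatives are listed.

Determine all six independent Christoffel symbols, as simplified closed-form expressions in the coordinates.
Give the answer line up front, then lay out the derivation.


Answer: Gamma_uuu = (52*u + 48*v^2 - 444)/(52*u^2 + 96*u*v^2 - 888*u + 68*v^4 - 1104*v^2 + 4721), Gamma_uuv = 0, Gamma_uvv = (52*u*v + 48*v^3 - 444*v)/(52*u^2 + 96*u*v^2 - 888*u + 68*v^4 - 1104*v^2 + 4721), Gamma_vuu = (96*u + 136*v^2 - 1104)/(52*u^2 + 96*u*v^2 - 888*u + 68*v^4 - 1104*v^2 + 4721), Gamma_vuv = 0, Gamma_vvv = (96*u*v + 136*v^3 - 1104*v)/(52*u^2 + 96*u*v^2 - 888*u + 68*v^4 - 1104*v^2 + 4721)

E = 53/4 - 6*u + u^2; F = 15/2 - 3*u - (3/2)*v^2 + (1/2)*u*v^2; G = 157/16 - 3*v^2 + (1/4)*v^4
Gamma^k_ij = (1/2) g^{kl} (d_i g_jl + d_j g_il - d_l g_ij), with g^inv = (1/(EG-F^2)) [[G, -F], [-F, E]]
first partials: E_u = -6 + 2*u, E_v = 0, F_u = -3 + (1/2)*v^2, F_v = -3*v + u*v, G_u = 0, G_v = -6*v + v^3
D = EG - F^2 = 4721/64 - (111/8)*u - (69/4)*v^2 + (13/16)*u^2 + (3/2)*u*v^2 + (17/16)*v^4
expanded: Gamma^u_uu = (G E_u - 2F F_u + F E_v)/(2D), Gamma^u_uv = (G E_v - F G_u)/(2D), Gamma^u_vv = (2G F_v - G G_u - F G_v)/(2D), Gamma^v_uu = (2E F_u - E E_v - F E_u)/(2D), Gamma^v_uv = (E G_u - F E_v)/(2D), Gamma^v_vv = (E G_v - 2F F_v + F G_u)/(2D); substitute and cancel common factors


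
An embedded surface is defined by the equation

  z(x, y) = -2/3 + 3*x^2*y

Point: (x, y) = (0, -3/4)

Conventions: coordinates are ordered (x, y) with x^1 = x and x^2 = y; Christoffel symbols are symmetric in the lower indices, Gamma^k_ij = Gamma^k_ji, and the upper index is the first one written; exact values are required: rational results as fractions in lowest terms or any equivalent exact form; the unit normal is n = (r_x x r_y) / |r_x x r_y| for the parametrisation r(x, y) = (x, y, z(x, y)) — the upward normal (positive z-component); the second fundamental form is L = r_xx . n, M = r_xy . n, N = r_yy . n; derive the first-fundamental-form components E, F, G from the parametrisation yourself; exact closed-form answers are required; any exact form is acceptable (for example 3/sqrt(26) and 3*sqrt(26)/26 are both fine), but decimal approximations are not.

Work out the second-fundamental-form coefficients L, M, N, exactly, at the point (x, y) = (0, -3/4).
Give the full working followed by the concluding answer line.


z_x = 0, z_y = 0, z_xx = -9/2, z_xy = 0, z_yy = 0
E = 1, F = 0, G = 1; answer radicand W^2 = 1
unnormalised second-form numerators: l = -9/2, m = 0, n = 0; L = l/sqrt(1), and similarly M = m/sqrt(W^2), N = n/sqrt(W^2)

Answer: L = -9/2, M = 0, N = 0


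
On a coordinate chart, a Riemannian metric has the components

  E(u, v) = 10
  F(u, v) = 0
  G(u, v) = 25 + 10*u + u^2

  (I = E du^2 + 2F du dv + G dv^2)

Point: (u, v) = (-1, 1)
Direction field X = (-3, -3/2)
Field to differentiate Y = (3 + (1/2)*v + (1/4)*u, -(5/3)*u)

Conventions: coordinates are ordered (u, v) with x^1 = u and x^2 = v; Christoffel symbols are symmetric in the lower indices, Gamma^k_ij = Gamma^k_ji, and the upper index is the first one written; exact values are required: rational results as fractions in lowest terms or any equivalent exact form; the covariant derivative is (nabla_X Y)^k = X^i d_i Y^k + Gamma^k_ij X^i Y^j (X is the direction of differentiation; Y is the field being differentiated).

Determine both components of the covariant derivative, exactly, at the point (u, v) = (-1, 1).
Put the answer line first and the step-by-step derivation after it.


Answer: (nabla_X Y)^u = -1/2, (nabla_X Y)^v = 81/32

E = 10, F = 0, G = 16 at the point
E_u = 0, E_v = 0, F_u = 0, F_v = 0, G_u = 8, G_v = 0
EG - F^2 = 160;  g^inv = (1/160) * [[16, 0], [0, 10]]
first-kind symbols [ij,l] = (1/2)(d_i g_jl + d_j g_il - d_l g_ij): [uu,u] = E_u/2 = 0, [uu,v] = F_u - E_v/2 = 0, [uv,u] = E_v/2 = 0, [uv,v] = G_u/2 = 4, [vv,u] = F_v - G_u/2 = -4, [vv,v] = G_v/2 = 0
Gamma^u_ij = (G*[ij,u] - F*[ij,v])/(EG - F^2), Gamma^v_ij = (E*[ij,v] - F*[ij,u])/(EG - F^2)
Gamma_uuu = 0, Gamma_uuv = 0, Gamma_uvv = -2/5, Gamma_vuu = 0, Gamma_vuv = 1/4, Gamma_vvv = 0
X = (-3, -3/2), Y = (13/4, 5/3) at the point


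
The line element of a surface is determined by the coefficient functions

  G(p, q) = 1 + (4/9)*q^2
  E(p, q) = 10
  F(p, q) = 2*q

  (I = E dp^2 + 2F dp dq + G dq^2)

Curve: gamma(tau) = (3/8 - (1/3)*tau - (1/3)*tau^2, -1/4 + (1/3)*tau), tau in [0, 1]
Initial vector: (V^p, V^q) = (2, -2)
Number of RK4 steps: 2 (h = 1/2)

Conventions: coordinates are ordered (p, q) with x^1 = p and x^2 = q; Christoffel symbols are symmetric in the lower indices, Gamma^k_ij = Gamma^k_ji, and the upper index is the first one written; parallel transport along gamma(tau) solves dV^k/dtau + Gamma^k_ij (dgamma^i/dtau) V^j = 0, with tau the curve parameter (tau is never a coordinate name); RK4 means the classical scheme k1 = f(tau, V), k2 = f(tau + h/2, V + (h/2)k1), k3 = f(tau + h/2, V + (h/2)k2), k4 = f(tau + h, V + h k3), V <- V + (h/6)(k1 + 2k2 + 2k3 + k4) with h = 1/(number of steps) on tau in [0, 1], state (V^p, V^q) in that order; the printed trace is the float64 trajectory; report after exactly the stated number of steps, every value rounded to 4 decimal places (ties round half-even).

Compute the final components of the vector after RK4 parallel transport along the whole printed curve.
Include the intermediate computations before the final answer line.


gamma'(tau) = (-1/3 - (2/3)*tau, 1/3); f(tau, V)^k = -Gamma^k_ij(gamma(tau)) gamma'^i(tau) V^j; h = 1/2; intermediate values shown to 6 dp
curve data and Christoffel symbols at the stage parameters:
  tau = 0.000000: gamma = (0.375000, -0.250000), gamma' = (-0.333333, 0.333333); Gamma_ppp = 0.000000, Gamma_ppq = 0.000000, Gamma_pqq = 0.199446, Gamma_qpp = 0.000000, Gamma_qpq = 0.000000, Gamma_qqq = -0.011080
  tau = 0.250000: gamma = (0.270833, -0.166667), gamma' = (-0.500000, 0.333333); Gamma_ppp = 0.000000, Gamma_ppq = 0.000000, Gamma_pqq = 0.199753, Gamma_qpp = 0.000000, Gamma_qpq = 0.000000, Gamma_qqq = -0.007398
  tau = 0.500000: gamma = (0.125000, -0.083333), gamma' = (-0.666667, 0.333333); Gamma_ppp = 0.000000, Gamma_ppq = 0.000000, Gamma_pqq = 0.199938, Gamma_qpp = 0.000000, Gamma_qpq = 0.000000, Gamma_qqq = -0.003703
  tau = 0.750000: gamma = (-0.062500, 0.000000), gamma' = (-0.833333, 0.333333); Gamma_ppp = 0.000000, Gamma_ppq = 0.000000, Gamma_pqq = 0.200000, Gamma_qpp = 0.000000, Gamma_qpq = 0.000000, Gamma_qqq = 0.000000
  tau = 1.000000: gamma = (-0.291667, 0.083333), gamma' = (-1.000000, 0.333333); Gamma_ppp = 0.000000, Gamma_ppq = 0.000000, Gamma_pqq = 0.199938, Gamma_qpp = 0.000000, Gamma_qpq = 0.000000, Gamma_qqq = 0.003703
step 0: V^p = 2.0000, V^q = -2.0000
step 1: k1 = (0.132964, -0.007387), k2 = (0.133292, -0.004937), k3 = (0.133251, -0.004935), k4 = (0.133457, -0.002471); V <- V + (h/6)(k1 + 2k2 + 2k3 + k4): V^p = 2.0666, V^q = -2.0025
step 2: k1 = (0.133457, -0.002471), k2 = (0.133539, 0.000000), k3 = (0.133498, 0.000000), k4 = (0.133457, 0.002471); V <- V + (h/6)(k1 + 2k2 + 2k3 + k4): V^p = 2.1334, V^q = -2.0025

Answer: V^p = 2.1334, V^q = -2.0025


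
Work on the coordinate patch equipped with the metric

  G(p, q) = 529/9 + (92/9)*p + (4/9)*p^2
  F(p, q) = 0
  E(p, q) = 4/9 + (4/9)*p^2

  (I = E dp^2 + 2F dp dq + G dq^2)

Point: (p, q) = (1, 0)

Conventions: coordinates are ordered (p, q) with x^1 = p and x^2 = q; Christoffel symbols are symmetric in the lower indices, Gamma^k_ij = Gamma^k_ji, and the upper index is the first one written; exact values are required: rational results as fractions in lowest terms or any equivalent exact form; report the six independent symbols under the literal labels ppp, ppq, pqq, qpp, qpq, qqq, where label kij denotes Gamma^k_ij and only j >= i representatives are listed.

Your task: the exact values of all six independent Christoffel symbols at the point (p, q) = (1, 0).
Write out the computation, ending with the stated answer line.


E = 8/9, F = 0, G = 625/9 at the point
E_p = 8/9, E_q = 0, F_p = 0, F_q = 0, G_p = 100/9, G_q = 0
EG - F^2 = 5000/81;  g^inv = (81/5000) * [[625/9, 0], [0, 8/9]]
first-kind symbols [ij,l] = (1/2)(d_i g_jl + d_j g_il - d_l g_ij): [pp,p] = E_p/2 = 4/9, [pp,q] = F_p - E_q/2 = 0, [pq,p] = E_q/2 = 0, [pq,q] = G_p/2 = 50/9, [qq,p] = F_q - G_p/2 = -50/9, [qq,q] = G_q/2 = 0
Gamma^p_ij = (G*[ij,p] - F*[ij,q])/(EG - F^2), Gamma^q_ij = (E*[ij,q] - F*[ij,p])/(EG - F^2)

Answer: Gamma_ppp = 1/2, Gamma_ppq = 0, Gamma_pqq = -25/4, Gamma_qpp = 0, Gamma_qpq = 2/25, Gamma_qqq = 0


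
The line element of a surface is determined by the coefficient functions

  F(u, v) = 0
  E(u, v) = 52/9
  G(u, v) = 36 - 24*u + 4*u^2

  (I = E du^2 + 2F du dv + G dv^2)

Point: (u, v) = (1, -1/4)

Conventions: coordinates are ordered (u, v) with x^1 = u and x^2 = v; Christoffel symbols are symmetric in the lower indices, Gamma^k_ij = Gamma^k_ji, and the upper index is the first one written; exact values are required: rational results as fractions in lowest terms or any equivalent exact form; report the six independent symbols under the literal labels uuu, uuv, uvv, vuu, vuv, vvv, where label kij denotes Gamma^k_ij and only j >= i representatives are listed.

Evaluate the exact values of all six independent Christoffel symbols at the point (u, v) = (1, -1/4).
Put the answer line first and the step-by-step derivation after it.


Answer: Gamma_uuu = 0, Gamma_uuv = 0, Gamma_uvv = 18/13, Gamma_vuu = 0, Gamma_vuv = -1/2, Gamma_vvv = 0

E = 52/9, F = 0, G = 16 at the point
E_u = 0, E_v = 0, F_u = 0, F_v = 0, G_u = -16, G_v = 0
EG - F^2 = 832/9;  g^inv = (9/832) * [[16, 0], [0, 52/9]]
first-kind symbols [ij,l] = (1/2)(d_i g_jl + d_j g_il - d_l g_ij): [uu,u] = E_u/2 = 0, [uu,v] = F_u - E_v/2 = 0, [uv,u] = E_v/2 = 0, [uv,v] = G_u/2 = -8, [vv,u] = F_v - G_u/2 = 8, [vv,v] = G_v/2 = 0
Gamma^u_ij = (G*[ij,u] - F*[ij,v])/(EG - F^2), Gamma^v_ij = (E*[ij,v] - F*[ij,u])/(EG - F^2)


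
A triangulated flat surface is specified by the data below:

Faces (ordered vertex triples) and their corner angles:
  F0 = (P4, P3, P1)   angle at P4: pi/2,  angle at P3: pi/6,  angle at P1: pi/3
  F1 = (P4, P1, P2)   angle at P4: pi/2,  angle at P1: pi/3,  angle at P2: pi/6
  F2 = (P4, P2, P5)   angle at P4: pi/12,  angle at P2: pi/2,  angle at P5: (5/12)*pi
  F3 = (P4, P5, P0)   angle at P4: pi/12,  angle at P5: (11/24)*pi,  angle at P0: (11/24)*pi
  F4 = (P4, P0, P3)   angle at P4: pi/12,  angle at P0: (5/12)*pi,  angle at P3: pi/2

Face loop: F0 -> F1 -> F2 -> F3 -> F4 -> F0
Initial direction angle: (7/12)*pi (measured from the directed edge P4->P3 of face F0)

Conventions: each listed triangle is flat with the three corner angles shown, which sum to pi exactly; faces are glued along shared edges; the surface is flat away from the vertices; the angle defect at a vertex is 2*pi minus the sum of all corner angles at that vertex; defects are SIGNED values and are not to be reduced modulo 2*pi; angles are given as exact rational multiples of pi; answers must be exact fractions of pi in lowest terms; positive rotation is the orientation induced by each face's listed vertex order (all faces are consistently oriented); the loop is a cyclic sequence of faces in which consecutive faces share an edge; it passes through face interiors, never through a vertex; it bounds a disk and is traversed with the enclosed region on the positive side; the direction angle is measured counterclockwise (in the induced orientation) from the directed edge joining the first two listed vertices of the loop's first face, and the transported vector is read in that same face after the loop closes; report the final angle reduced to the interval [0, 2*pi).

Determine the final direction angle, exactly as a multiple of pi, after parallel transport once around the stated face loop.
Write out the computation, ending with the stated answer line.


enclosed vertex P4: corner angles sum to (5/4)*pi, defect = 2*pi - (5/4)*pi = (3/4)*pi
transport around the loop rotates by the sum of enclosed defects; add to the initial angle mod 2*pi
final angle = (7/12)*pi + (3/4)*pi = (4/3)*pi (mod 2*pi)

Answer: final direction angle = (4/3)*pi


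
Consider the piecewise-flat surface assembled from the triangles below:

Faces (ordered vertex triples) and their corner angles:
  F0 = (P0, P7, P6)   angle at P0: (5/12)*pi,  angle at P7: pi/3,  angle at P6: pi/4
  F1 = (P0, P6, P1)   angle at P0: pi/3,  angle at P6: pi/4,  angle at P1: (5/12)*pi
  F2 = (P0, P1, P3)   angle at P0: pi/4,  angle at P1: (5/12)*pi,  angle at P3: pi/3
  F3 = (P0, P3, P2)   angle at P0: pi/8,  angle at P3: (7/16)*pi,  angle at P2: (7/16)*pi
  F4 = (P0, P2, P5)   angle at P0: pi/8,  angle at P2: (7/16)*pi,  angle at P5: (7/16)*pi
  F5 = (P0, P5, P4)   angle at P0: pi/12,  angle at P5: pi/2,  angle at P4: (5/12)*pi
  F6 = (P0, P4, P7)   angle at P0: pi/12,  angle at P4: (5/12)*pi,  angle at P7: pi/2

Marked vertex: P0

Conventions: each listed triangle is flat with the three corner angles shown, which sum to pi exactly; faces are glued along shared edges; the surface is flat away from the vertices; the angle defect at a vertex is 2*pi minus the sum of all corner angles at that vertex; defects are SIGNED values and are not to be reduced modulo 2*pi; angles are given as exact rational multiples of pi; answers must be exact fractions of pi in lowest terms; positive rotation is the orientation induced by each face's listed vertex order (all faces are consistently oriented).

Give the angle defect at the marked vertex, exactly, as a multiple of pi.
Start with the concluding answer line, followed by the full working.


Answer: defect(P0) = (7/12)*pi

Sum of corner angles at P0: (17/12)*pi
defect = 2*pi - (17/12)*pi


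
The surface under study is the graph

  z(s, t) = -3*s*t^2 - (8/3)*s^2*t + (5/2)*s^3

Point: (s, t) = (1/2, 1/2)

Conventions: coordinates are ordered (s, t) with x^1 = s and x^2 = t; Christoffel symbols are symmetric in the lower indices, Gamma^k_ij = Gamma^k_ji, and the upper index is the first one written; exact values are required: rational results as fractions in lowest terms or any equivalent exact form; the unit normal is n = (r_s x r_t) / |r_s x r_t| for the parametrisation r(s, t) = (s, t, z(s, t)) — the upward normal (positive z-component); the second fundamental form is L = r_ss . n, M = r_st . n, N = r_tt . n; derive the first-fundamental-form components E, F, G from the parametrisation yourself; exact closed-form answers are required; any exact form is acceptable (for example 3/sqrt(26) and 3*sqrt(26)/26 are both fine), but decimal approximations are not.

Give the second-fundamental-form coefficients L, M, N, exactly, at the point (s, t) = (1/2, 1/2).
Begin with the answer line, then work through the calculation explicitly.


Answer: L = 116*sqrt(3305)/3305, M = -136*sqrt(3305)/3305, N = -72*sqrt(3305)/3305

z_s = -5/24, z_t = -13/6, z_ss = 29/6, z_st = -17/3, z_tt = -3
E = 601/576, F = 65/144, G = 205/36; answer radicand W^2 = 3305/576
unnormalised second-form numerators: l = 29/6, m = -17/3, n = -3; L = l/sqrt(3305/576), and similarly M = m/sqrt(W^2), N = n/sqrt(W^2)


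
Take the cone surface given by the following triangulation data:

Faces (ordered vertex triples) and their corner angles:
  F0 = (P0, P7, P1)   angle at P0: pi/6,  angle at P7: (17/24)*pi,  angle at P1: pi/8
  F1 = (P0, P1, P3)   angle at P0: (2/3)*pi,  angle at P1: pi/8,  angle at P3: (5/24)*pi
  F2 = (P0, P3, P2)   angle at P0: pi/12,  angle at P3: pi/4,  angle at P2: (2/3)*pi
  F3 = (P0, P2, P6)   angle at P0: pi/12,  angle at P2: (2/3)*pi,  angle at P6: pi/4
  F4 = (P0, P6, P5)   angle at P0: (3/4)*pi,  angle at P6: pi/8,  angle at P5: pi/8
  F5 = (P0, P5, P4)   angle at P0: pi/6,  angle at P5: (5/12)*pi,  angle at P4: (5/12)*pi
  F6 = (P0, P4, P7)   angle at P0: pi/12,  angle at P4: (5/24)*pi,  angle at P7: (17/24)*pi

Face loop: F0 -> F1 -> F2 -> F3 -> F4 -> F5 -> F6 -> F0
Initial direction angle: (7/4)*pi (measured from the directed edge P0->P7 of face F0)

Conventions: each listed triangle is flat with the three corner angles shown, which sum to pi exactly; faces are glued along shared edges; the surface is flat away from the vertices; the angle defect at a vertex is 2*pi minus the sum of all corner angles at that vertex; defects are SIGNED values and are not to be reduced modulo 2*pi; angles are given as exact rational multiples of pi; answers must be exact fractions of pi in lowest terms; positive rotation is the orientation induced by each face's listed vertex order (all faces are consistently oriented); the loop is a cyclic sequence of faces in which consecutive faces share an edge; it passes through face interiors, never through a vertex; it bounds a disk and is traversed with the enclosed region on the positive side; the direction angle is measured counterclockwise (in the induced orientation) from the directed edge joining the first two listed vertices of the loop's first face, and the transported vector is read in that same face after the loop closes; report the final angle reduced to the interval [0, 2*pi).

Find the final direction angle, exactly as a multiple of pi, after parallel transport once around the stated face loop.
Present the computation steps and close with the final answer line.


enclosed vertex P0: corner angles sum to 2*pi, defect = 2*pi - 2*pi = 0
by Gauss-Bonnet the loop rotates the vector by the enclosed defect sum (positive orientation, mod 2*pi)
final angle = (7/4)*pi + 0 = (7/4)*pi (mod 2*pi)

Answer: final direction angle = (7/4)*pi


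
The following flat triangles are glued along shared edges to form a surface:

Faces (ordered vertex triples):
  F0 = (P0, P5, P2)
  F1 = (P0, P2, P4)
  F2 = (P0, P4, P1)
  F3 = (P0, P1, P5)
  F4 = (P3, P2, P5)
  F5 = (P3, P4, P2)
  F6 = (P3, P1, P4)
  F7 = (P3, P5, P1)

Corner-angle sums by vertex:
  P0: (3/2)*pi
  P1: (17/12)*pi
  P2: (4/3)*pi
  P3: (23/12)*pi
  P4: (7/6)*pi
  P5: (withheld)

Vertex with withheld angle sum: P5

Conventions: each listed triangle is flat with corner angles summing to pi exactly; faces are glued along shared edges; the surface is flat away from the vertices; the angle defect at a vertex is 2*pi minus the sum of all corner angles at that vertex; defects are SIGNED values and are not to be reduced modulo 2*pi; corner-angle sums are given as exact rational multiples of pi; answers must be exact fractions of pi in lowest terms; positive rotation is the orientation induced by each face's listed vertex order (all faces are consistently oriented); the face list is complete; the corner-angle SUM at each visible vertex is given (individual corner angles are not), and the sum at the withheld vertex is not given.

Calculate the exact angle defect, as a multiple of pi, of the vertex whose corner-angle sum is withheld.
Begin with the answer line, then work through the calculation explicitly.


Answer: defect(P5) = (4/3)*pi

V = 6, E = 12, F = 8; chi = V - E + F = 2
Gauss-Bonnet: total defect = 2*pi*chi = 4*pi; visible defects sum to (8/3)*pi


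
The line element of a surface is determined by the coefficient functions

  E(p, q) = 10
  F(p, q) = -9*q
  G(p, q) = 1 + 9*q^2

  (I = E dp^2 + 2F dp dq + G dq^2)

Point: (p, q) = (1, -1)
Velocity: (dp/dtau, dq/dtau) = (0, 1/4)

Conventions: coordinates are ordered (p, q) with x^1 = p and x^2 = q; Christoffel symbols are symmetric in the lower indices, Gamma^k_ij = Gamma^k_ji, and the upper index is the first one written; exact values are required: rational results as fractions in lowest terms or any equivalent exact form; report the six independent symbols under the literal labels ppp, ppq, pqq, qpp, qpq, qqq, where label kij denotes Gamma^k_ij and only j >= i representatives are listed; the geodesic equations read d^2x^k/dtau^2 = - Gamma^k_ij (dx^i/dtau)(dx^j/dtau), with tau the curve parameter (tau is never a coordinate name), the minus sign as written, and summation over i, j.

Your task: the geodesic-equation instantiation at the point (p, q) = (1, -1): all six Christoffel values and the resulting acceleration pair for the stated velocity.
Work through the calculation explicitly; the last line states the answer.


E = 10, F = 9, G = 10 at the point
E_p = 0, E_q = 0, F_p = 0, F_q = -9, G_p = 0, G_q = -18
EG - F^2 = 19;  g^inv = (1/19) * [[10, -9], [-9, 10]]
first-kind symbols [ij,l] = (1/2)(d_i g_jl + d_j g_il - d_l g_ij): [pp,p] = E_p/2 = 0, [pp,q] = F_p - E_q/2 = 0, [pq,p] = E_q/2 = 0, [pq,q] = G_p/2 = 0, [qq,p] = F_q - G_p/2 = -9, [qq,q] = G_q/2 = -9
Gamma^p_ij = (G*[ij,p] - F*[ij,q])/(EG - F^2), Gamma^q_ij = (E*[ij,q] - F*[ij,p])/(EG - F^2)
Gamma_ppp = 0, Gamma_ppq = 0, Gamma_pqq = -9/19, Gamma_qpp = 0, Gamma_qpq = 0, Gamma_qqq = -9/19
d^2p/dtau^2 = -(Gamma_ppp*(0)^2 + 2*Gamma_ppq*(0)*(1/4) + Gamma_pqq*(1/4)^2) = 9/304
d^2q/dtau^2 = -(Gamma_qpp*(0)^2 + 2*Gamma_qpq*(0)*(1/4) + Gamma_qqq*(1/4)^2) = 9/304

Answer: Gamma_ppp = 0, Gamma_ppq = 0, Gamma_pqq = -9/19, Gamma_qpp = 0, Gamma_qpq = 0, Gamma_qqq = -9/19; accelerations (d^2p/dtau^2, d^2q/dtau^2) = (9/304, 9/304)


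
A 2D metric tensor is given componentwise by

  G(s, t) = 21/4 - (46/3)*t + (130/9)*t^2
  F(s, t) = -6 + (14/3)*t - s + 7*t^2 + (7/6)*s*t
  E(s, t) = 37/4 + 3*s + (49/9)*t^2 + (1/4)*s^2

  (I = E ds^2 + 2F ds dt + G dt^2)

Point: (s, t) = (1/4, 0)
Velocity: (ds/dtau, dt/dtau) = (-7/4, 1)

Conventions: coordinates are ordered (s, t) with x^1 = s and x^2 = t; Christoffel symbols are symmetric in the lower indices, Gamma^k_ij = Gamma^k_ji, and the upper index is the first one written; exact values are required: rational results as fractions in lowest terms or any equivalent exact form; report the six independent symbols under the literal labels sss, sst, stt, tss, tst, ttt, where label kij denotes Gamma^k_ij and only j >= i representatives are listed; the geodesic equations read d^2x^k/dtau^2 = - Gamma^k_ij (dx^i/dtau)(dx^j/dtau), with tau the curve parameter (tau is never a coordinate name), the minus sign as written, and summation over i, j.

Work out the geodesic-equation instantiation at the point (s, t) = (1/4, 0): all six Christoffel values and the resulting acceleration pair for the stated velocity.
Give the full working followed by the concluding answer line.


E = 641/64, F = -25/4, G = 21/4 at the point
E_s = 25/8, E_t = 0, F_s = -1, F_t = 119/24, G_s = 0, G_t = -46/3
EG - F^2 = 3461/256;  g^inv = (256/3461) * [[21/4, 25/4], [25/4, 641/64]]
first-kind symbols [ij,l] = (1/2)(d_i g_jl + d_j g_il - d_l g_ij): [ss,s] = E_s/2 = 25/16, [ss,t] = F_s - E_t/2 = -1, [st,s] = E_t/2 = 0, [st,t] = G_s/2 = 0, [tt,s] = F_t - G_s/2 = 119/24, [tt,t] = G_t/2 = -23/3
Gamma^s_ij = (G*[ij,s] - F*[ij,t])/(EG - F^2), Gamma^t_ij = (E*[ij,t] - F*[ij,s])/(EG - F^2)
Gamma_sss = 500/3461, Gamma_sst = 0, Gamma_stt = -16808/10383, Gamma_tss = -64/3461, Gamma_tst = 0, Gamma_ttt = -11724/3461
d^2s/dtau^2 = -(Gamma_sss*(-7/4)^2 + 2*Gamma_sst*(-7/4)*(1) + Gamma_stt*(1)^2) = 48857/41532
d^2t/dtau^2 = -(Gamma_tss*(-7/4)^2 + 2*Gamma_tst*(-7/4)*(1) + Gamma_ttt*(1)^2) = 11920/3461

Answer: Gamma_sss = 500/3461, Gamma_sst = 0, Gamma_stt = -16808/10383, Gamma_tss = -64/3461, Gamma_tst = 0, Gamma_ttt = -11724/3461; accelerations (d^2s/dtau^2, d^2t/dtau^2) = (48857/41532, 11920/3461)
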